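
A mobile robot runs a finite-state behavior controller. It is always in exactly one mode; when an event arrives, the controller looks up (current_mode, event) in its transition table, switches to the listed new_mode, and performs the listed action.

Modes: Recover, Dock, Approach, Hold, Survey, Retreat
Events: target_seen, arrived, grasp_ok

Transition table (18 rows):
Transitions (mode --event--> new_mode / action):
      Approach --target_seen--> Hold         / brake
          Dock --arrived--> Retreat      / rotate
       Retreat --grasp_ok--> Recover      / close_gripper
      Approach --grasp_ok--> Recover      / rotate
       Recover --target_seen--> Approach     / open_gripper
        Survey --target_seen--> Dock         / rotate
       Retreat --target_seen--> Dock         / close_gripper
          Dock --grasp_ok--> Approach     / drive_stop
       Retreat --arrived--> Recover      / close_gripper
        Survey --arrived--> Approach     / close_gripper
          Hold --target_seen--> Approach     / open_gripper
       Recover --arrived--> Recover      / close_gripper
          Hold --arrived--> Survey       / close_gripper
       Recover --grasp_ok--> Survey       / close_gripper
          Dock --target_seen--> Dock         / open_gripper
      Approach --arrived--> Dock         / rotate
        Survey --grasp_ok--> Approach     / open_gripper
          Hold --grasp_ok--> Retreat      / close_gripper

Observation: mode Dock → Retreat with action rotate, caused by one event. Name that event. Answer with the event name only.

try target_seen: (Dock, target_seen) → (Dock, open_gripper)
try arrived: (Dock, arrived) → (Retreat, rotate)  ← matches
try grasp_ok: (Dock, grasp_ok) → (Approach, drive_stop)

arrived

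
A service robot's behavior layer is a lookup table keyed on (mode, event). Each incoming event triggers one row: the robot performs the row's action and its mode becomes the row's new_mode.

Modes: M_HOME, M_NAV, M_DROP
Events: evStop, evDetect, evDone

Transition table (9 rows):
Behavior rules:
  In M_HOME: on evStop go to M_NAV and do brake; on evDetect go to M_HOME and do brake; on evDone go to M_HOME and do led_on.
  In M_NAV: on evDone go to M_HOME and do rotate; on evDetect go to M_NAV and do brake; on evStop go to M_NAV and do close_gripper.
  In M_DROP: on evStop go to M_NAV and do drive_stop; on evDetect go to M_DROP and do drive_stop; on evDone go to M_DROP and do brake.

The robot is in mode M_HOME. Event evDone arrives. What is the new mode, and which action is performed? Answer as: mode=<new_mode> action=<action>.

mode=M_HOME action=led_on

current mode = M_HOME; filter table to that mode:
  (M_HOME, evStop) → (M_NAV, brake)
  (M_HOME, evDetect) → (M_HOME, brake)
  (M_HOME, evDone) → (M_HOME, led_on)  ← event matches
event = evDone selects (M_HOME, led_on)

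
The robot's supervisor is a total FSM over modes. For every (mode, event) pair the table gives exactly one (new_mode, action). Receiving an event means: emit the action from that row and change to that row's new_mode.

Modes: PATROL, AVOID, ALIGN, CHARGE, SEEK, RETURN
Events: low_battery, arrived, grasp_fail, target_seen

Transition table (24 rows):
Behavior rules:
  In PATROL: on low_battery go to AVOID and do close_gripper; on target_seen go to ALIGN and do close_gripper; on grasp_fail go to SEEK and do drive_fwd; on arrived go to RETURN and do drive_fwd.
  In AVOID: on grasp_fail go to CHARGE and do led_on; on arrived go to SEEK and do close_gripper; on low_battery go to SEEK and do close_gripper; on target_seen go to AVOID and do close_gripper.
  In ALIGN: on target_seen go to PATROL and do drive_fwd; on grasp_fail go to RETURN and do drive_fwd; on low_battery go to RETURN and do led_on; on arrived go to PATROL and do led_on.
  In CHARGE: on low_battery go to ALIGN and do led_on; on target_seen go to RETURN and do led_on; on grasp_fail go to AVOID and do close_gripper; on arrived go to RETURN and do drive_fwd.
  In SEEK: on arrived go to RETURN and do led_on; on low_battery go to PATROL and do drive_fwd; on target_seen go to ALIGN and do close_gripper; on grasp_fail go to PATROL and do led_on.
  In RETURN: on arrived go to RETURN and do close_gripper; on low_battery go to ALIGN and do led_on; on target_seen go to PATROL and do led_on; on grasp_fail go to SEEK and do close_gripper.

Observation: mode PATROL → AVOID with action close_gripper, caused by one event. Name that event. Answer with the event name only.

low_battery

try low_battery: (PATROL, low_battery) → (AVOID, close_gripper)  ← matches
try arrived: (PATROL, arrived) → (RETURN, drive_fwd)
try grasp_fail: (PATROL, grasp_fail) → (SEEK, drive_fwd)
try target_seen: (PATROL, target_seen) → (ALIGN, close_gripper)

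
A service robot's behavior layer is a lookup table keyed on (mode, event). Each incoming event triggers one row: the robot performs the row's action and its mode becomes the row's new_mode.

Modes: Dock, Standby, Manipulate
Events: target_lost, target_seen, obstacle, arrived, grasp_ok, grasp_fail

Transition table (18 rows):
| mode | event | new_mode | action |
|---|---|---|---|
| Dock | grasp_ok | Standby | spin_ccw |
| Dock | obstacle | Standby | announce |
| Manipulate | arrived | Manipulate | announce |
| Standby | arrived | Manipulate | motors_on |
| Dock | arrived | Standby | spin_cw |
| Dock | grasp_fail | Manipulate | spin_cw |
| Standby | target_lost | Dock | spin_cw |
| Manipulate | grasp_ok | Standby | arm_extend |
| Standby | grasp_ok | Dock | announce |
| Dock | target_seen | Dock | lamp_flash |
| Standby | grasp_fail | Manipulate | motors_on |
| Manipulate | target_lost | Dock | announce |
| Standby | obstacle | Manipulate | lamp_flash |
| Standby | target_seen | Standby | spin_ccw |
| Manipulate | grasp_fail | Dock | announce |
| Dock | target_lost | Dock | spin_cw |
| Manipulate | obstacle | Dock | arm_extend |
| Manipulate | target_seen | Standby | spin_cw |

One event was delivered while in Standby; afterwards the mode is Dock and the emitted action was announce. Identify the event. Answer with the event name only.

grasp_ok

try target_lost: (Standby, target_lost) → (Dock, spin_cw)
try target_seen: (Standby, target_seen) → (Standby, spin_ccw)
try obstacle: (Standby, obstacle) → (Manipulate, lamp_flash)
try arrived: (Standby, arrived) → (Manipulate, motors_on)
try grasp_ok: (Standby, grasp_ok) → (Dock, announce)  ← matches
try grasp_fail: (Standby, grasp_fail) → (Manipulate, motors_on)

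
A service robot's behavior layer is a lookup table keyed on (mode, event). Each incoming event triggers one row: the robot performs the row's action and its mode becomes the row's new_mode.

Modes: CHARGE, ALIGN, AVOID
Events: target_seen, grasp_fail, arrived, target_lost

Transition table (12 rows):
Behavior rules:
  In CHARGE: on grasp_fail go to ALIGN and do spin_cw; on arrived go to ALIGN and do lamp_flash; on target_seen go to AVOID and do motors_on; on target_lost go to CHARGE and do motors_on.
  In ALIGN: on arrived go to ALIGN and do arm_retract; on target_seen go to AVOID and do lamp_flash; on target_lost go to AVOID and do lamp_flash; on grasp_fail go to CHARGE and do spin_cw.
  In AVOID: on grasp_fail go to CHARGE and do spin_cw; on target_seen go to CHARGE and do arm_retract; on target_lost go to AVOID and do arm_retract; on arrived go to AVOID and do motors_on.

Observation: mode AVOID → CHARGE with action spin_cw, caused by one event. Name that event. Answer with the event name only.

try target_seen: (AVOID, target_seen) → (CHARGE, arm_retract)
try grasp_fail: (AVOID, grasp_fail) → (CHARGE, spin_cw)  ← matches
try arrived: (AVOID, arrived) → (AVOID, motors_on)
try target_lost: (AVOID, target_lost) → (AVOID, arm_retract)

grasp_fail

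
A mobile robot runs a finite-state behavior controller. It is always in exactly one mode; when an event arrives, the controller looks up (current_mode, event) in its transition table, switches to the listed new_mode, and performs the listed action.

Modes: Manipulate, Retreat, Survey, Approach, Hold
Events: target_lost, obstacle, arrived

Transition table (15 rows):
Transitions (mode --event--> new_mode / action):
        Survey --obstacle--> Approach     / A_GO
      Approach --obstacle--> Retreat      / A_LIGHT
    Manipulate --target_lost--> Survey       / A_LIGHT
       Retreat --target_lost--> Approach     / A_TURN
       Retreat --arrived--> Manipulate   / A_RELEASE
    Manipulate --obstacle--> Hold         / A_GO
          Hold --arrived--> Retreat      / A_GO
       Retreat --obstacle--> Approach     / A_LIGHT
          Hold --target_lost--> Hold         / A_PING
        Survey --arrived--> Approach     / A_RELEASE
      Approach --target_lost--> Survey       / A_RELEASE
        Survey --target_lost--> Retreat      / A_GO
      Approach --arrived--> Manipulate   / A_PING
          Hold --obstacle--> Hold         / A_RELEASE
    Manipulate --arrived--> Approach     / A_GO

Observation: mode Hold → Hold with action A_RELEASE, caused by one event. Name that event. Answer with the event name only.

obstacle

try target_lost: (Hold, target_lost) → (Hold, A_PING)
try obstacle: (Hold, obstacle) → (Hold, A_RELEASE)  ← matches
try arrived: (Hold, arrived) → (Retreat, A_GO)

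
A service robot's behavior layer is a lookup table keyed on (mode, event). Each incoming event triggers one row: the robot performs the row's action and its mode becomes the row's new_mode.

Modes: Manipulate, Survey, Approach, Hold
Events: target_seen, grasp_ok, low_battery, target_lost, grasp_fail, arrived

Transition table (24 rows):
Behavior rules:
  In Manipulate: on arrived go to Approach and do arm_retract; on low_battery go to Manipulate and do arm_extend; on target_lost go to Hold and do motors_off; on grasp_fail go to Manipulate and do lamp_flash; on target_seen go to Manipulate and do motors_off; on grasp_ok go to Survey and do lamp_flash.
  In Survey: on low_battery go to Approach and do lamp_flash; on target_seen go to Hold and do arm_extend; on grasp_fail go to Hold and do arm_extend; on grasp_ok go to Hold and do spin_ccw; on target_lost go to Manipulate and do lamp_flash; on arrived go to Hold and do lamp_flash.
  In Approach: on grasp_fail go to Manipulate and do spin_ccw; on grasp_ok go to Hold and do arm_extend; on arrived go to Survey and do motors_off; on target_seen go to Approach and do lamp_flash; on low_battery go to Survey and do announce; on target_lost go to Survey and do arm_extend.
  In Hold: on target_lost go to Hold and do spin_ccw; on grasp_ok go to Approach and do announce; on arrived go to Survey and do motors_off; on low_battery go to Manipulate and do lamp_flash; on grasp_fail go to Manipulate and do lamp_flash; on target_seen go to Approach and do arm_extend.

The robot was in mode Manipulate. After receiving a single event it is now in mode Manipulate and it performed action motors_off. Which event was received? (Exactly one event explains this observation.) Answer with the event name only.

target_seen

try target_seen: (Manipulate, target_seen) → (Manipulate, motors_off)  ← matches
try grasp_ok: (Manipulate, grasp_ok) → (Survey, lamp_flash)
try low_battery: (Manipulate, low_battery) → (Manipulate, arm_extend)
try target_lost: (Manipulate, target_lost) → (Hold, motors_off)
try grasp_fail: (Manipulate, grasp_fail) → (Manipulate, lamp_flash)
try arrived: (Manipulate, arrived) → (Approach, arm_retract)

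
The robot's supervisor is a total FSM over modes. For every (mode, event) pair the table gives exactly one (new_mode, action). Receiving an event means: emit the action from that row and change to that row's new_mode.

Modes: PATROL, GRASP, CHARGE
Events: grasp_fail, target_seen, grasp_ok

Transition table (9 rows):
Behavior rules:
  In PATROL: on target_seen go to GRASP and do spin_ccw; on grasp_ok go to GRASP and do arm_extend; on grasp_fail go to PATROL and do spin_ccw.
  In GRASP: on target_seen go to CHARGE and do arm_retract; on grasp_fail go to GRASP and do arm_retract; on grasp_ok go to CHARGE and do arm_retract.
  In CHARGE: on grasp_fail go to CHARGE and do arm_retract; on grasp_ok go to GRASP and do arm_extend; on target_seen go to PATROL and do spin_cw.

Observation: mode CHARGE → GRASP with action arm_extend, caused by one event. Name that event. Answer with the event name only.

try grasp_fail: (CHARGE, grasp_fail) → (CHARGE, arm_retract)
try target_seen: (CHARGE, target_seen) → (PATROL, spin_cw)
try grasp_ok: (CHARGE, grasp_ok) → (GRASP, arm_extend)  ← matches

grasp_ok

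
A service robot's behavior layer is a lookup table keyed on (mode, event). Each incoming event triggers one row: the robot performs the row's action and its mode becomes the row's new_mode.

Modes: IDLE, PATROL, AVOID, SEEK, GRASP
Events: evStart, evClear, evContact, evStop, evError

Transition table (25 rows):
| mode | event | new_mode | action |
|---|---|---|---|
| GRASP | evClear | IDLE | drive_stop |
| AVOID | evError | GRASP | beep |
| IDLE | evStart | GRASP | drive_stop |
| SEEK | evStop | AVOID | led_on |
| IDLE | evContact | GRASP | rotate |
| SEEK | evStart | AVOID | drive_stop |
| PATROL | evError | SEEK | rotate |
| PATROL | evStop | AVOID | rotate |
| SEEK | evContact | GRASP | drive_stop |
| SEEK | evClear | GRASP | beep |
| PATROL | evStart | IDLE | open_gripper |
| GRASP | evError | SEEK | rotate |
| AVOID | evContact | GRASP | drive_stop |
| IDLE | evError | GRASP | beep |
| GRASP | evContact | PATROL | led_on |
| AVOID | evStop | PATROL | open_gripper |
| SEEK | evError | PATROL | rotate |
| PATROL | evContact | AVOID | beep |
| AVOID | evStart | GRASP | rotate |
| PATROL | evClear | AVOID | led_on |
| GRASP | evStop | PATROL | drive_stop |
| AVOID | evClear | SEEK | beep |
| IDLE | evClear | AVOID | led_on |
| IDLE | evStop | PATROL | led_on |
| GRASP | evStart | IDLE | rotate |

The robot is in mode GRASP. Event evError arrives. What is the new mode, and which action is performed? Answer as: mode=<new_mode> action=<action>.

mode=SEEK action=rotate

current mode = GRASP; filter table to that mode:
  (GRASP, evClear) → (IDLE, drive_stop)
  (GRASP, evError) → (SEEK, rotate)  ← event matches
  (GRASP, evContact) → (PATROL, led_on)
  (GRASP, evStop) → (PATROL, drive_stop)
  (GRASP, evStart) → (IDLE, rotate)
event = evError selects (SEEK, rotate)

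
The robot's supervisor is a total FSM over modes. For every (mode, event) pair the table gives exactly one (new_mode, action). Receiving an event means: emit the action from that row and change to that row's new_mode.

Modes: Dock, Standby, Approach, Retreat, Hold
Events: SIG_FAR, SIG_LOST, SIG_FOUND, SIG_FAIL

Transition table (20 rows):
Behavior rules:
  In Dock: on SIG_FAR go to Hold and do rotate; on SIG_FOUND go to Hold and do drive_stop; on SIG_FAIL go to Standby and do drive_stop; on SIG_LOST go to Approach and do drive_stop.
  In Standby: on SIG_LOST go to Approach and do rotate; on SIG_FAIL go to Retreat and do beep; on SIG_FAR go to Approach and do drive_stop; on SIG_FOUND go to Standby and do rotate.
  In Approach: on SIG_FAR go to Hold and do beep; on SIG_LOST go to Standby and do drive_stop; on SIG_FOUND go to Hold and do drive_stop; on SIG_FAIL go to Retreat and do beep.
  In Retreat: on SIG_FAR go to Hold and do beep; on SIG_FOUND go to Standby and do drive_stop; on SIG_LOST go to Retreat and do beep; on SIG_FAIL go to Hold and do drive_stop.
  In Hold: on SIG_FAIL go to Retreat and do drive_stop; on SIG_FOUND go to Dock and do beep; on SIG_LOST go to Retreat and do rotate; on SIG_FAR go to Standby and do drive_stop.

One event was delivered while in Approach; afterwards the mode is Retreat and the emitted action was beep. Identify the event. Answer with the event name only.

SIG_FAIL

try SIG_FAR: (Approach, SIG_FAR) → (Hold, beep)
try SIG_LOST: (Approach, SIG_LOST) → (Standby, drive_stop)
try SIG_FOUND: (Approach, SIG_FOUND) → (Hold, drive_stop)
try SIG_FAIL: (Approach, SIG_FAIL) → (Retreat, beep)  ← matches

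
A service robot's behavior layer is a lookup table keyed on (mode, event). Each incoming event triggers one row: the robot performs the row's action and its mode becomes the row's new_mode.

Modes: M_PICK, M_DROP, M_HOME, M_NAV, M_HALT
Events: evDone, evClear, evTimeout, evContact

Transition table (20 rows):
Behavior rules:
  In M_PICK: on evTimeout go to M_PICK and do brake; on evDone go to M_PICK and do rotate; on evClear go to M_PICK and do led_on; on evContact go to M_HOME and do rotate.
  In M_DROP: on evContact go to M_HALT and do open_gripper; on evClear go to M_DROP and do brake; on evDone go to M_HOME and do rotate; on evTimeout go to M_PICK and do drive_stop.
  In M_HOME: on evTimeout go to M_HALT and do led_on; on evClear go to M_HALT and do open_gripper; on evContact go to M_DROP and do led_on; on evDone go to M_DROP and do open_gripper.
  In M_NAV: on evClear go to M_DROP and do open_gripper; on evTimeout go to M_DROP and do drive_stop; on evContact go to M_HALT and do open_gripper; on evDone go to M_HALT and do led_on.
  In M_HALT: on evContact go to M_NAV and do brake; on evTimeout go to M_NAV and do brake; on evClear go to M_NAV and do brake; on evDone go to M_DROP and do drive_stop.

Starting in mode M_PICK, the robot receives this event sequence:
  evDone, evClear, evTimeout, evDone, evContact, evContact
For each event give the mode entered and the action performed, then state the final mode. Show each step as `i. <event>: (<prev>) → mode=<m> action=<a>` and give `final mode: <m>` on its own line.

1. evDone: (M_PICK) → mode=M_PICK action=rotate
2. evClear: (M_PICK) → mode=M_PICK action=led_on
3. evTimeout: (M_PICK) → mode=M_PICK action=brake
4. evDone: (M_PICK) → mode=M_PICK action=rotate
5. evContact: (M_PICK) → mode=M_HOME action=rotate
6. evContact: (M_HOME) → mode=M_DROP action=led_on

final mode: M_DROP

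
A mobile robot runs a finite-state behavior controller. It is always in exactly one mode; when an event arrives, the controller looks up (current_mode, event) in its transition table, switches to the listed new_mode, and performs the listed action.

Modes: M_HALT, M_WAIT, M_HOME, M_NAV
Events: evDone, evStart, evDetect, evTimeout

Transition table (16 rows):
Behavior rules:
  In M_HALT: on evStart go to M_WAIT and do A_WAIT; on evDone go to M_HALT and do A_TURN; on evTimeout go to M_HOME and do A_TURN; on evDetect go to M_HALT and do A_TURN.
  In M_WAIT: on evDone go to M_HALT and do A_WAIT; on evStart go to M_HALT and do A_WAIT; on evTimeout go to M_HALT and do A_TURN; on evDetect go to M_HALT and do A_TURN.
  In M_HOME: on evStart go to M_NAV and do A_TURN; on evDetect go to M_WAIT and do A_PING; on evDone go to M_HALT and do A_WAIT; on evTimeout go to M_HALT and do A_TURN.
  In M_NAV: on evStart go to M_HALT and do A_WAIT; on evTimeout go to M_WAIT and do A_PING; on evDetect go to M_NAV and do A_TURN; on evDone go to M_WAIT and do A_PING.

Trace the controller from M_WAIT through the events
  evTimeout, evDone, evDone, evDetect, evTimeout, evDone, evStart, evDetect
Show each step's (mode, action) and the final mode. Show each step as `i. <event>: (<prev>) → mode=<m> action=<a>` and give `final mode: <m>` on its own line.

1. evTimeout: (M_WAIT) → mode=M_HALT action=A_TURN
2. evDone: (M_HALT) → mode=M_HALT action=A_TURN
3. evDone: (M_HALT) → mode=M_HALT action=A_TURN
4. evDetect: (M_HALT) → mode=M_HALT action=A_TURN
5. evTimeout: (M_HALT) → mode=M_HOME action=A_TURN
6. evDone: (M_HOME) → mode=M_HALT action=A_WAIT
7. evStart: (M_HALT) → mode=M_WAIT action=A_WAIT
8. evDetect: (M_WAIT) → mode=M_HALT action=A_TURN

final mode: M_HALT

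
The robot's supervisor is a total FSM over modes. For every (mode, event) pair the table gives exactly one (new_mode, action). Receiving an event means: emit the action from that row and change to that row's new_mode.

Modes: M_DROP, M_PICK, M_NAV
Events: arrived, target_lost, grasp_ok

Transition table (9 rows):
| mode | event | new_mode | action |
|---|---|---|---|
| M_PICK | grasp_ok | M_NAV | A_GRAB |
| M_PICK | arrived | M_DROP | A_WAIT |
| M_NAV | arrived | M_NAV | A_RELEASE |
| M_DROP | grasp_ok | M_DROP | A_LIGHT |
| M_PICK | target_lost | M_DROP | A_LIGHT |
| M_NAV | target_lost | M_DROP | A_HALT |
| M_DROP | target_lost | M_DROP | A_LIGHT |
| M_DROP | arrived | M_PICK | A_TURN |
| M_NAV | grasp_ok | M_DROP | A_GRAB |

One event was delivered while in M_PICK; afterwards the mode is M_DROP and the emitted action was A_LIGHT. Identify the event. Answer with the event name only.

target_lost

try arrived: (M_PICK, arrived) → (M_DROP, A_WAIT)
try target_lost: (M_PICK, target_lost) → (M_DROP, A_LIGHT)  ← matches
try grasp_ok: (M_PICK, grasp_ok) → (M_NAV, A_GRAB)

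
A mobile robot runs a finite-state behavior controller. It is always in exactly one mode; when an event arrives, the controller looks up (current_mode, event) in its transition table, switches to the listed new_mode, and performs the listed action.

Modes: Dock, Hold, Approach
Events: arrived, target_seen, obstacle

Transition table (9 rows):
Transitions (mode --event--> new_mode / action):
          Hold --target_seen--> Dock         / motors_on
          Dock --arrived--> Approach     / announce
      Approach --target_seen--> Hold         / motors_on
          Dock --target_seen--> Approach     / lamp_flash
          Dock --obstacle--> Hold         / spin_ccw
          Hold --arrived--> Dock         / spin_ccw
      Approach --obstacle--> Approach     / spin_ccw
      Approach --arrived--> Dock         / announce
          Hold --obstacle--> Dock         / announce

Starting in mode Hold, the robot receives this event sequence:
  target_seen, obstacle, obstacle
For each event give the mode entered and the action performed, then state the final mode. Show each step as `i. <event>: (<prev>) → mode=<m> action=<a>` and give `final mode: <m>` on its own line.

1. target_seen: (Hold) → mode=Dock action=motors_on
2. obstacle: (Dock) → mode=Hold action=spin_ccw
3. obstacle: (Hold) → mode=Dock action=announce

final mode: Dock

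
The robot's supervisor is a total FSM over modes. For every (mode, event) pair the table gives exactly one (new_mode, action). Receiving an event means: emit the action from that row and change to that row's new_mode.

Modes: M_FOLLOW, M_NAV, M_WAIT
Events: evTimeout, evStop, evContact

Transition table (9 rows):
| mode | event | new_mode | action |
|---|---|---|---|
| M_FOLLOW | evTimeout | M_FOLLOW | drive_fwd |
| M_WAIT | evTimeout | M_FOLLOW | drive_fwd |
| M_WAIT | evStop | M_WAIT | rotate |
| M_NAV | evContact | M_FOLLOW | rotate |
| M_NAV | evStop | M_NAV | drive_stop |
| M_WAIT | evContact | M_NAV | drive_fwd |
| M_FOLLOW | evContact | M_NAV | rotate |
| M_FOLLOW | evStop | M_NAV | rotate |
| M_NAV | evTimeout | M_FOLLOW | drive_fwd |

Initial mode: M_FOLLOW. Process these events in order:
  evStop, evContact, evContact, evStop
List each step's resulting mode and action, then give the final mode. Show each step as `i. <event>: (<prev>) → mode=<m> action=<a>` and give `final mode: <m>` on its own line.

final mode: M_NAV

1. evStop: (M_FOLLOW) → mode=M_NAV action=rotate
2. evContact: (M_NAV) → mode=M_FOLLOW action=rotate
3. evContact: (M_FOLLOW) → mode=M_NAV action=rotate
4. evStop: (M_NAV) → mode=M_NAV action=drive_stop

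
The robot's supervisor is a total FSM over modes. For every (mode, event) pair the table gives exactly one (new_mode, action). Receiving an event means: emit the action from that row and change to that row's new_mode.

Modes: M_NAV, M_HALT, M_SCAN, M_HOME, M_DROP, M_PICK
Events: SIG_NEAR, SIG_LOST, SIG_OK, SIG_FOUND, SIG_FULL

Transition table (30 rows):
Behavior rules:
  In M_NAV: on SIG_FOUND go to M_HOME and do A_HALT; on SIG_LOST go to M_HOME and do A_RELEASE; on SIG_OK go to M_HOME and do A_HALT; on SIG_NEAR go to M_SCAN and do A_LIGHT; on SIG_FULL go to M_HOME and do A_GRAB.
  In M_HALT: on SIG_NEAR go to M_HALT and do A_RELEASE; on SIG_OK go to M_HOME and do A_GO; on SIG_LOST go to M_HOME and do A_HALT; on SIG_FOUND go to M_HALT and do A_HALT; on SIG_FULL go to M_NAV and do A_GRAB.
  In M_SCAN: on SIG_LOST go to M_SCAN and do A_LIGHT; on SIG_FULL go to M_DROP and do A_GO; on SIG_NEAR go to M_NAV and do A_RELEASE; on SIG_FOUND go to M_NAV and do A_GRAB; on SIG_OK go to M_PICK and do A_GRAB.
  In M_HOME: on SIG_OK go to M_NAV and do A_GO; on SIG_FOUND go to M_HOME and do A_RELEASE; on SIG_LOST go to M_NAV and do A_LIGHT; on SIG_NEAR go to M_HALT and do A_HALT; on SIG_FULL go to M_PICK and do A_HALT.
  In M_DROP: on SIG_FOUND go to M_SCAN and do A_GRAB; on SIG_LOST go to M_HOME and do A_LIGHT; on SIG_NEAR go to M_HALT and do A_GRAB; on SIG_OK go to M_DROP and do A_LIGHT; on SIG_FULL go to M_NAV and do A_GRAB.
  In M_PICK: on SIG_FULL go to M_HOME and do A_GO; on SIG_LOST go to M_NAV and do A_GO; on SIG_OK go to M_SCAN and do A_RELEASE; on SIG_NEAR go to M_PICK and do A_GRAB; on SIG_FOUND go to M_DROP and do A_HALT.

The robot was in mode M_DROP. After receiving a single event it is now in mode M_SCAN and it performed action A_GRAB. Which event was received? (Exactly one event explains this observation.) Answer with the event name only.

try SIG_NEAR: (M_DROP, SIG_NEAR) → (M_HALT, A_GRAB)
try SIG_LOST: (M_DROP, SIG_LOST) → (M_HOME, A_LIGHT)
try SIG_OK: (M_DROP, SIG_OK) → (M_DROP, A_LIGHT)
try SIG_FOUND: (M_DROP, SIG_FOUND) → (M_SCAN, A_GRAB)  ← matches
try SIG_FULL: (M_DROP, SIG_FULL) → (M_NAV, A_GRAB)

SIG_FOUND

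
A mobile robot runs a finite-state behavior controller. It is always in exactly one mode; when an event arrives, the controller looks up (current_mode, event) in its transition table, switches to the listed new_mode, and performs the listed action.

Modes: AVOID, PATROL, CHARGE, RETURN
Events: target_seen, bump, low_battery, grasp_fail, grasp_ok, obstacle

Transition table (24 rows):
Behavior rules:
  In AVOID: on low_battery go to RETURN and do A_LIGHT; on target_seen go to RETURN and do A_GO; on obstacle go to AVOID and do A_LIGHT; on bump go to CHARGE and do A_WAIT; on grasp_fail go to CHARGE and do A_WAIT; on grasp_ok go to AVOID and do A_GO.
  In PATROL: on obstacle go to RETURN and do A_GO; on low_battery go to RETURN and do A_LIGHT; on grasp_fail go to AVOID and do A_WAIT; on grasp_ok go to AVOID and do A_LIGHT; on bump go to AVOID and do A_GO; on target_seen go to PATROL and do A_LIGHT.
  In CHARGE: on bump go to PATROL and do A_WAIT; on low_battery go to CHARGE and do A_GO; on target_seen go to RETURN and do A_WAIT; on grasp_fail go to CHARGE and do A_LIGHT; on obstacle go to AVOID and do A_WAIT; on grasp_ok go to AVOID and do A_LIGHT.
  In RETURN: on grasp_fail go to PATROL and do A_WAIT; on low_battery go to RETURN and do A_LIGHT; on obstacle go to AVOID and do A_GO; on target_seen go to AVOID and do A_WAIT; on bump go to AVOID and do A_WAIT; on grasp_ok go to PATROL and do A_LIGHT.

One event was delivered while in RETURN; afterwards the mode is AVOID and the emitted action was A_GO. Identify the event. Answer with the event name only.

try target_seen: (RETURN, target_seen) → (AVOID, A_WAIT)
try bump: (RETURN, bump) → (AVOID, A_WAIT)
try low_battery: (RETURN, low_battery) → (RETURN, A_LIGHT)
try grasp_fail: (RETURN, grasp_fail) → (PATROL, A_WAIT)
try grasp_ok: (RETURN, grasp_ok) → (PATROL, A_LIGHT)
try obstacle: (RETURN, obstacle) → (AVOID, A_GO)  ← matches

obstacle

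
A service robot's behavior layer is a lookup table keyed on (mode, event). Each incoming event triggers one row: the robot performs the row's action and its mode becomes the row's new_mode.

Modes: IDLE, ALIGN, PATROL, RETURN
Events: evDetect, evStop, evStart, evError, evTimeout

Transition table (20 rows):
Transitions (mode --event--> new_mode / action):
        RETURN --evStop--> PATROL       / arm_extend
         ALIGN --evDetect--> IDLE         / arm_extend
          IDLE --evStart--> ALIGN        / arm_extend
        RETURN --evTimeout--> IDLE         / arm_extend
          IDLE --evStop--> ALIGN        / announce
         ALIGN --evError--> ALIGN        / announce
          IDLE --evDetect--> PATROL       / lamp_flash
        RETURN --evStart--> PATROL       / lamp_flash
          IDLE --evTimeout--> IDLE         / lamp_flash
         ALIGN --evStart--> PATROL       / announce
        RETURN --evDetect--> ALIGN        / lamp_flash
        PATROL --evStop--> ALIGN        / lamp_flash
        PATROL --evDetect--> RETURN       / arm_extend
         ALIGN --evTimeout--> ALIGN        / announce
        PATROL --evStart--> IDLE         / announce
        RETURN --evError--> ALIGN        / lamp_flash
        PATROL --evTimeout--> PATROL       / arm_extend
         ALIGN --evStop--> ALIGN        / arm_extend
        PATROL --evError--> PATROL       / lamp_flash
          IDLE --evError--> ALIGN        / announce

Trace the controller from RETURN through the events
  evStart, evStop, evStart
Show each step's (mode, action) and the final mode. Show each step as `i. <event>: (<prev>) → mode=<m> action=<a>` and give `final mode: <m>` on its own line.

1. evStart: (RETURN) → mode=PATROL action=lamp_flash
2. evStop: (PATROL) → mode=ALIGN action=lamp_flash
3. evStart: (ALIGN) → mode=PATROL action=announce

final mode: PATROL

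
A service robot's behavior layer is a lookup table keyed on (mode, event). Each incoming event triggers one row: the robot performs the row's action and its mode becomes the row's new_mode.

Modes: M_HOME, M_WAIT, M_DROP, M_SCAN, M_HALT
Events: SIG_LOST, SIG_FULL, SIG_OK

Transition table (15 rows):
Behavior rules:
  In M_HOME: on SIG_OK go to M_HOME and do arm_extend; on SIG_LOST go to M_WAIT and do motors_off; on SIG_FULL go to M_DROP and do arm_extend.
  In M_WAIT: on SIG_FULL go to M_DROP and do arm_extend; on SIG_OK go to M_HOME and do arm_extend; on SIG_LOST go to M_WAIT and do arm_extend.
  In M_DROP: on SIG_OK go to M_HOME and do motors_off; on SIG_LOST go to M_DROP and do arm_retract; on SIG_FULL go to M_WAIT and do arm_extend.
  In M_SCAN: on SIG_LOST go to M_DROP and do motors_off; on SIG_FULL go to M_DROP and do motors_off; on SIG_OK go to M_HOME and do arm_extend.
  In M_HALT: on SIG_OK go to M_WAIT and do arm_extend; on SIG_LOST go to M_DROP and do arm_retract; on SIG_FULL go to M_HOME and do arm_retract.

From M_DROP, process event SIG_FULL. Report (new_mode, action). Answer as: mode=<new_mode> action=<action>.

mode=M_WAIT action=arm_extend

current mode = M_DROP; filter table to that mode:
  (M_DROP, SIG_OK) → (M_HOME, motors_off)
  (M_DROP, SIG_LOST) → (M_DROP, arm_retract)
  (M_DROP, SIG_FULL) → (M_WAIT, arm_extend)  ← event matches
event = SIG_FULL selects (M_WAIT, arm_extend)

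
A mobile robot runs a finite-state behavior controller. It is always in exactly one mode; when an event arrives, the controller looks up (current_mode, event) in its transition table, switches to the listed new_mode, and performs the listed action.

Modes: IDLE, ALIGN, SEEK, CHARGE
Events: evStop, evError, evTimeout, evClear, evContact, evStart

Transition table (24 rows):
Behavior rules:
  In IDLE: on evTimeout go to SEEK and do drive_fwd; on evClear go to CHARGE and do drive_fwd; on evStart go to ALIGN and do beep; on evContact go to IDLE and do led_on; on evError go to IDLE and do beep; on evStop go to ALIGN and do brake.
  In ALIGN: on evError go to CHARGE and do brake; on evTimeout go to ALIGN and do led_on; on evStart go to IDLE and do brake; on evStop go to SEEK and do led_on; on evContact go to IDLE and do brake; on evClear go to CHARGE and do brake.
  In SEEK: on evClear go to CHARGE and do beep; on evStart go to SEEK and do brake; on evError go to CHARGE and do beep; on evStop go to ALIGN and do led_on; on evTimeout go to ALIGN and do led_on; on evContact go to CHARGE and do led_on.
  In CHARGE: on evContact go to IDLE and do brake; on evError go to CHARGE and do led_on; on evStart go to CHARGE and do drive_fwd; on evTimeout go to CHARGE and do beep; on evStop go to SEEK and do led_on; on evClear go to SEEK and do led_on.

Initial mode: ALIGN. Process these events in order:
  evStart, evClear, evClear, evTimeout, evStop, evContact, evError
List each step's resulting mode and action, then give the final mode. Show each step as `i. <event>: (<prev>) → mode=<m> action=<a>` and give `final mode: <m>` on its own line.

1. evStart: (ALIGN) → mode=IDLE action=brake
2. evClear: (IDLE) → mode=CHARGE action=drive_fwd
3. evClear: (CHARGE) → mode=SEEK action=led_on
4. evTimeout: (SEEK) → mode=ALIGN action=led_on
5. evStop: (ALIGN) → mode=SEEK action=led_on
6. evContact: (SEEK) → mode=CHARGE action=led_on
7. evError: (CHARGE) → mode=CHARGE action=led_on

final mode: CHARGE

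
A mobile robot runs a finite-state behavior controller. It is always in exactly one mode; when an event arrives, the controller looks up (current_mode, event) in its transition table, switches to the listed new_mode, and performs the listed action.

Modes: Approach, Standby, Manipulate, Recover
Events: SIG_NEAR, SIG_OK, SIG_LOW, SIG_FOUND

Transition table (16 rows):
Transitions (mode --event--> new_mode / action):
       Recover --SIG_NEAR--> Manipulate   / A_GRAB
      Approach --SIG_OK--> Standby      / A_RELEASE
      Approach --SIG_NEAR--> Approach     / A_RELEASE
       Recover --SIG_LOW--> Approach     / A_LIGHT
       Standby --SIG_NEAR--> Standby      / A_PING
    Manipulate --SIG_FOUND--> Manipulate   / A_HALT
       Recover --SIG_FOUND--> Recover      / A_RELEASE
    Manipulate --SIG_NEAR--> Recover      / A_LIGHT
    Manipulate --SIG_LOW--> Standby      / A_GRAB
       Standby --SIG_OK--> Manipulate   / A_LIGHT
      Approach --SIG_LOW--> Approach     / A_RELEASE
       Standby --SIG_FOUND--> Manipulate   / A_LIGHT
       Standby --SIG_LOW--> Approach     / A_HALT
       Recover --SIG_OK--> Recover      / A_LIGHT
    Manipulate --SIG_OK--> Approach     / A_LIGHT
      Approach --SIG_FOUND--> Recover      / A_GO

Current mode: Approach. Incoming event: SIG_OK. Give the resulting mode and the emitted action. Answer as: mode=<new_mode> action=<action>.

mode=Standby action=A_RELEASE

current mode = Approach; filter table to that mode:
  (Approach, SIG_OK) → (Standby, A_RELEASE)  ← event matches
  (Approach, SIG_NEAR) → (Approach, A_RELEASE)
  (Approach, SIG_LOW) → (Approach, A_RELEASE)
  (Approach, SIG_FOUND) → (Recover, A_GO)
event = SIG_OK selects (Standby, A_RELEASE)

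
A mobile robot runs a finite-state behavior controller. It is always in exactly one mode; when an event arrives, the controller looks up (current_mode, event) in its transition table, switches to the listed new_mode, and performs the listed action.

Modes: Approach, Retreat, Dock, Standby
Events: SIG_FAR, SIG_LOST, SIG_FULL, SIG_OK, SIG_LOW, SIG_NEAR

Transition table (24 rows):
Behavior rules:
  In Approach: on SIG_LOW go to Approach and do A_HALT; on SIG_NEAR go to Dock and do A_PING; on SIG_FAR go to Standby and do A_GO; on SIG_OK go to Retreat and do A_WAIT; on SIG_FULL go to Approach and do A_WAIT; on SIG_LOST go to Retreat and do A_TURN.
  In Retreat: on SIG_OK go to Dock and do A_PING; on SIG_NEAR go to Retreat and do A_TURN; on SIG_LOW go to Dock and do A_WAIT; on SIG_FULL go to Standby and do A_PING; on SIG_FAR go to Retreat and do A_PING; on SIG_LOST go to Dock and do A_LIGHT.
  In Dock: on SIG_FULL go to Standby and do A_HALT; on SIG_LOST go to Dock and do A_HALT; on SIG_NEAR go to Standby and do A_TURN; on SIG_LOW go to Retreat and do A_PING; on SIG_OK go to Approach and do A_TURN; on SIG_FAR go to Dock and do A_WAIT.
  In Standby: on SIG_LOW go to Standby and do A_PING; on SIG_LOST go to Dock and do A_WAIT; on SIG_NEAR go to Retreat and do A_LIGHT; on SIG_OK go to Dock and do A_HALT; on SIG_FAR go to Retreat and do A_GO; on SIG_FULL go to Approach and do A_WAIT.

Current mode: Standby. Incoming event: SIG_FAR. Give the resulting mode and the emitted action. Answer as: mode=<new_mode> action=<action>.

mode=Retreat action=A_GO

current mode = Standby; filter table to that mode:
  (Standby, SIG_LOW) → (Standby, A_PING)
  (Standby, SIG_LOST) → (Dock, A_WAIT)
  (Standby, SIG_NEAR) → (Retreat, A_LIGHT)
  (Standby, SIG_OK) → (Dock, A_HALT)
  (Standby, SIG_FAR) → (Retreat, A_GO)  ← event matches
  (Standby, SIG_FULL) → (Approach, A_WAIT)
event = SIG_FAR selects (Retreat, A_GO)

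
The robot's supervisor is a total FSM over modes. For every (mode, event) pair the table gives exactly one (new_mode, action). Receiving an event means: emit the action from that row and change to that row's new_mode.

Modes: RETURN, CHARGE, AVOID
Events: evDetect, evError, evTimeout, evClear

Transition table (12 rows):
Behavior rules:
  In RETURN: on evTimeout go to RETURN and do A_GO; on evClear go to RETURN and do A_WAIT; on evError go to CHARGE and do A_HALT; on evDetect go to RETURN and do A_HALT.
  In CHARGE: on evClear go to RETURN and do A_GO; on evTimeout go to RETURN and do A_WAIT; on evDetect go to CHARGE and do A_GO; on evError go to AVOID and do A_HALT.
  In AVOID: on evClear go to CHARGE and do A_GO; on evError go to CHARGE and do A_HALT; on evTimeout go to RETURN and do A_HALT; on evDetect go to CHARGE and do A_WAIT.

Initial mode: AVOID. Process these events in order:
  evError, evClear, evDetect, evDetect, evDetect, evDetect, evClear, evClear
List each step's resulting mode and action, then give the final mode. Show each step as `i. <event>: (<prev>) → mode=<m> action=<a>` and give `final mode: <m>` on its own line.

1. evError: (AVOID) → mode=CHARGE action=A_HALT
2. evClear: (CHARGE) → mode=RETURN action=A_GO
3. evDetect: (RETURN) → mode=RETURN action=A_HALT
4. evDetect: (RETURN) → mode=RETURN action=A_HALT
5. evDetect: (RETURN) → mode=RETURN action=A_HALT
6. evDetect: (RETURN) → mode=RETURN action=A_HALT
7. evClear: (RETURN) → mode=RETURN action=A_WAIT
8. evClear: (RETURN) → mode=RETURN action=A_WAIT

final mode: RETURN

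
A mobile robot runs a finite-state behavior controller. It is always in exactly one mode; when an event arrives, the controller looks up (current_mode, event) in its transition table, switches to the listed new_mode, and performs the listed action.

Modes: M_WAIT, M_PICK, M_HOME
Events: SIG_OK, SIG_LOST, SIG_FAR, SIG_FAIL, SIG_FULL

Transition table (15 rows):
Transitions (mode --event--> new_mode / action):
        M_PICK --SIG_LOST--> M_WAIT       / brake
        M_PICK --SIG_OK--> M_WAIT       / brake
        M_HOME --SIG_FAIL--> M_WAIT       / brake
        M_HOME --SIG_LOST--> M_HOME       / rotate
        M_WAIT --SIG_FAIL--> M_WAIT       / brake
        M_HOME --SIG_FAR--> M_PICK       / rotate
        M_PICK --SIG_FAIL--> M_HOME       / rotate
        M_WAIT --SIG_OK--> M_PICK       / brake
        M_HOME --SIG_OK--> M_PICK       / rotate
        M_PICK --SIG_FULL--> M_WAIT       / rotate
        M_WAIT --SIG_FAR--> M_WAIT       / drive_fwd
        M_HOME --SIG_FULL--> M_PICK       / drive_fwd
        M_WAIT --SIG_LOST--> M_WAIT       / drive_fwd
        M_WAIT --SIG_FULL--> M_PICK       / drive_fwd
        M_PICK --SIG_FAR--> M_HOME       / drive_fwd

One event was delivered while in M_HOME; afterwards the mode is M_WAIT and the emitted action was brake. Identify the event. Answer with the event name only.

try SIG_OK: (M_HOME, SIG_OK) → (M_PICK, rotate)
try SIG_LOST: (M_HOME, SIG_LOST) → (M_HOME, rotate)
try SIG_FAR: (M_HOME, SIG_FAR) → (M_PICK, rotate)
try SIG_FAIL: (M_HOME, SIG_FAIL) → (M_WAIT, brake)  ← matches
try SIG_FULL: (M_HOME, SIG_FULL) → (M_PICK, drive_fwd)

SIG_FAIL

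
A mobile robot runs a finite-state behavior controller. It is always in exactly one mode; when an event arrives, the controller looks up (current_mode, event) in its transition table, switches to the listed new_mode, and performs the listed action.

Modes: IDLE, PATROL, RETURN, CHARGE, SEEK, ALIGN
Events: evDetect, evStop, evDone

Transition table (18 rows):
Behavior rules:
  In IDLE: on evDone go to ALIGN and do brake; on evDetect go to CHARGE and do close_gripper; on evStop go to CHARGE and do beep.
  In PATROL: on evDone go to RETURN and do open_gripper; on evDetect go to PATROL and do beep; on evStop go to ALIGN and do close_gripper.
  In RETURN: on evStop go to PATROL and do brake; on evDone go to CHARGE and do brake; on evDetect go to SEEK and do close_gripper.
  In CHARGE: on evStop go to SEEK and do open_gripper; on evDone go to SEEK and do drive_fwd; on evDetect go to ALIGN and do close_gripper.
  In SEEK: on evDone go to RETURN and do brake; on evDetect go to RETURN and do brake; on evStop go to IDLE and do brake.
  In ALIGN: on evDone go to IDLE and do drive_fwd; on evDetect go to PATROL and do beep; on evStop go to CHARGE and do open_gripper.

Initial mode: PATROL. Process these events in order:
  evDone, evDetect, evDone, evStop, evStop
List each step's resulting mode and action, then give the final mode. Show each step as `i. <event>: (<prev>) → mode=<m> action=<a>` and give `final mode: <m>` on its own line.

final mode: ALIGN

1. evDone: (PATROL) → mode=RETURN action=open_gripper
2. evDetect: (RETURN) → mode=SEEK action=close_gripper
3. evDone: (SEEK) → mode=RETURN action=brake
4. evStop: (RETURN) → mode=PATROL action=brake
5. evStop: (PATROL) → mode=ALIGN action=close_gripper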